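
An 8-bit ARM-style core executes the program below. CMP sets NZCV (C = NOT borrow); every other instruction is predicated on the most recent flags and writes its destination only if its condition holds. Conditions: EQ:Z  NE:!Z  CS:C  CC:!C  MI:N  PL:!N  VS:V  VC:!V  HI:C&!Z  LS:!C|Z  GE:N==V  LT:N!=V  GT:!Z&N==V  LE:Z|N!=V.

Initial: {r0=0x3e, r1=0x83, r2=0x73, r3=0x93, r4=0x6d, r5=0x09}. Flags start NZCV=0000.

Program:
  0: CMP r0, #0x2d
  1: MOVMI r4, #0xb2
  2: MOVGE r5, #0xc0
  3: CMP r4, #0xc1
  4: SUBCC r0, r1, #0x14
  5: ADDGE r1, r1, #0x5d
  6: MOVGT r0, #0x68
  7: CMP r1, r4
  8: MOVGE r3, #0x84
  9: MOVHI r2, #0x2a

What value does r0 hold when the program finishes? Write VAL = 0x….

VAL = 0x68

0: ✓ CMP  NZCV=0010
1: · MOVMI
2: ✓ MOVGE  r5←0xc0
3: ✓ CMP  NZCV=1001
4: ✓ SUBCC  r0←0x6f
5: ✓ ADDGE  r1←0xe0
6: ✓ MOVGT  r0←0x68
7: ✓ CMP  NZCV=0011
8: · MOVGE
9: ✓ MOVHI  r2←0x2a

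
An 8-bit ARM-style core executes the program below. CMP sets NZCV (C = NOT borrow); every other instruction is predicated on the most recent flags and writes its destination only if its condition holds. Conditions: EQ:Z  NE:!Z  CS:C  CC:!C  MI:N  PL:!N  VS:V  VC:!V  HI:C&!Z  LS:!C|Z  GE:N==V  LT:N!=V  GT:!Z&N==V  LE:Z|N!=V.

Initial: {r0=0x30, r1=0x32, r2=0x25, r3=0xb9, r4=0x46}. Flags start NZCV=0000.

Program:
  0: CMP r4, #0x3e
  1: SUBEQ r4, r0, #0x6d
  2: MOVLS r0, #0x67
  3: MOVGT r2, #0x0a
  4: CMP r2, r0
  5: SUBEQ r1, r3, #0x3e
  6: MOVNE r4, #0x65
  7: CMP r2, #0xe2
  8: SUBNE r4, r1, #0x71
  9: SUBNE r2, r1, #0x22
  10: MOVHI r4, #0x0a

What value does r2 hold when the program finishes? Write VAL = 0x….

0: ✓ CMP  NZCV=0010
1: · SUBEQ
2: · MOVLS
3: ✓ MOVGT  r2←0x0a
4: ✓ CMP  NZCV=1000
5: · SUBEQ
6: ✓ MOVNE  r4←0x65
7: ✓ CMP  NZCV=0000
8: ✓ SUBNE  r4←0xc1
9: ✓ SUBNE  r2←0x10
10: · MOVHI

VAL = 0x10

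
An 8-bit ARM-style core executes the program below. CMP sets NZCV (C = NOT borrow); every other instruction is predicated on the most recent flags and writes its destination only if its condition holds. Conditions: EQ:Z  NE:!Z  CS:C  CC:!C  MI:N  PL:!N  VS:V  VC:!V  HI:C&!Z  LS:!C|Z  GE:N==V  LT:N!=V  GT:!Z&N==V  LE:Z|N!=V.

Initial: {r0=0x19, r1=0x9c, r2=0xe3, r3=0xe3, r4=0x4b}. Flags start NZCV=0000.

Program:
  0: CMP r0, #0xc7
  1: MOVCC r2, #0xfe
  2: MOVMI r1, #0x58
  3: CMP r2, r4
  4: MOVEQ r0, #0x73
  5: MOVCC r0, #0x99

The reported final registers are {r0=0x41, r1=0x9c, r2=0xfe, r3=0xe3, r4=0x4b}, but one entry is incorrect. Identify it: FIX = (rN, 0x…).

FIX = (r0, 0x19)

[0] flags=0000 → (cmp)
[1] flags=0000 CC?T → r2=0xfe
[2] flags=0000 MI?F → skip
[3] flags=1010 → (cmp)
[4] flags=1010 EQ?F → skip
[5] flags=1010 CC?F → skip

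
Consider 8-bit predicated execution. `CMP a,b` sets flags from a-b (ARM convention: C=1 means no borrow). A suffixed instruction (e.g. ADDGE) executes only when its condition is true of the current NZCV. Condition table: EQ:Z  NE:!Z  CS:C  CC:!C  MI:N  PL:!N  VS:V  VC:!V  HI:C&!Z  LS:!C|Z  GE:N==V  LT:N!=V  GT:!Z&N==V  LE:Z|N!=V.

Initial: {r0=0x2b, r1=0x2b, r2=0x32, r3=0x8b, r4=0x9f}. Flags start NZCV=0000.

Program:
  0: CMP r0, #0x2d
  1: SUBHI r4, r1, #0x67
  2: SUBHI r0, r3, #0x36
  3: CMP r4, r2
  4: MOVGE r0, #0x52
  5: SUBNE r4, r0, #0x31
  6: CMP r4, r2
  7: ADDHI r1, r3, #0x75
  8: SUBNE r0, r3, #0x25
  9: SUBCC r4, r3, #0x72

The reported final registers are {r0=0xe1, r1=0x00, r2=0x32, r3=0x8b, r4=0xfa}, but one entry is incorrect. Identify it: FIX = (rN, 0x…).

FIX = (r0, 0x66)

[0] flags=1000 → (cmp)
[1] flags=1000 HI?F → skip
[2] flags=1000 HI?F → skip
[3] flags=0011 → (cmp)
[4] flags=0011 GE?F → skip
[5] flags=0011 NE?T → r4=0xfa
[6] flags=1010 → (cmp)
[7] flags=1010 HI?T → r1=0x00
[8] flags=1010 NE?T → r0=0x66
[9] flags=1010 CC?F → skip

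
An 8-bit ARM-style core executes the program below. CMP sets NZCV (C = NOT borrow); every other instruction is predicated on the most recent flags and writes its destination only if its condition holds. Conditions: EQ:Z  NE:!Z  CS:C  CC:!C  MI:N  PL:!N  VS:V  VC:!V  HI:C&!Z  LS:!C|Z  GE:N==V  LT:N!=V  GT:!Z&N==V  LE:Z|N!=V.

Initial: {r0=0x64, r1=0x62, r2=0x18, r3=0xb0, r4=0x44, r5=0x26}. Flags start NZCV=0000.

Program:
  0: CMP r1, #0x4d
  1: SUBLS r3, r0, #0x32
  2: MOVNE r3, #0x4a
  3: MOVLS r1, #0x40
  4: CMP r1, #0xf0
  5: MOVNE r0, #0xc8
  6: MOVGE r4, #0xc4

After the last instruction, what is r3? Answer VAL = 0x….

VAL = 0x4a

[0] flags=0010 → (cmp)
[1] flags=0010 LS?F → skip
[2] flags=0010 NE?T → r3=0x4a
[3] flags=0010 LS?F → skip
[4] flags=0000 → (cmp)
[5] flags=0000 NE?T → r0=0xc8
[6] flags=0000 GE?T → r4=0xc4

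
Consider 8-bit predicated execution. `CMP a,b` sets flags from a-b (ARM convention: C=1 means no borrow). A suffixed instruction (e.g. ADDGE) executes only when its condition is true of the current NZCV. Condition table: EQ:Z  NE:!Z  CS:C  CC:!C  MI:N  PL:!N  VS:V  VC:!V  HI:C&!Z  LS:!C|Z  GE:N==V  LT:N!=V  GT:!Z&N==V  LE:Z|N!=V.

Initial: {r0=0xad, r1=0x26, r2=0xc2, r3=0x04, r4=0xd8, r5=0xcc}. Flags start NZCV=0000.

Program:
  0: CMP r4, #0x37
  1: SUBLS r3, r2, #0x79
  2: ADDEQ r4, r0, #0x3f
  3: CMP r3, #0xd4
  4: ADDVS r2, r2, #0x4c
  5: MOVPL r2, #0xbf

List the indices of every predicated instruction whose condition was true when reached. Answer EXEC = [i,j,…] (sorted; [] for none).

[0] flags=1010 → (cmp)
[1] flags=1010 LS?F → skip
[2] flags=1010 EQ?F → skip
[3] flags=0000 → (cmp)
[4] flags=0000 VS?F → skip
[5] flags=0000 PL?T → r2=0xbf

EXEC = [5]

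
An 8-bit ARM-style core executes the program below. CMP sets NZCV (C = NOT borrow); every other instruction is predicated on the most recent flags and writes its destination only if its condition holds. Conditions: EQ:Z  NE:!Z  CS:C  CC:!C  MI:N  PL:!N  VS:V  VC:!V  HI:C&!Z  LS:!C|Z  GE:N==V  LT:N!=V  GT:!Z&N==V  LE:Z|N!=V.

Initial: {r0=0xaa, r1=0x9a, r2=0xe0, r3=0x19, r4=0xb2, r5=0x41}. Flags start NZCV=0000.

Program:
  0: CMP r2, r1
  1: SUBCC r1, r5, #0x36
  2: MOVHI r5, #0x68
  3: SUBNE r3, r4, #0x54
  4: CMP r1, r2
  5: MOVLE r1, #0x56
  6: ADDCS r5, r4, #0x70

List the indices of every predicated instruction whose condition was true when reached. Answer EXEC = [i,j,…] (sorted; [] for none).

[0] flags=0010 → (cmp)
[1] flags=0010 CC?F → skip
[2] flags=0010 HI?T → r5=0x68
[3] flags=0010 NE?T → r3=0x5e
[4] flags=1000 → (cmp)
[5] flags=1000 LE?T → r1=0x56
[6] flags=1000 CS?F → skip

EXEC = [2,3,5]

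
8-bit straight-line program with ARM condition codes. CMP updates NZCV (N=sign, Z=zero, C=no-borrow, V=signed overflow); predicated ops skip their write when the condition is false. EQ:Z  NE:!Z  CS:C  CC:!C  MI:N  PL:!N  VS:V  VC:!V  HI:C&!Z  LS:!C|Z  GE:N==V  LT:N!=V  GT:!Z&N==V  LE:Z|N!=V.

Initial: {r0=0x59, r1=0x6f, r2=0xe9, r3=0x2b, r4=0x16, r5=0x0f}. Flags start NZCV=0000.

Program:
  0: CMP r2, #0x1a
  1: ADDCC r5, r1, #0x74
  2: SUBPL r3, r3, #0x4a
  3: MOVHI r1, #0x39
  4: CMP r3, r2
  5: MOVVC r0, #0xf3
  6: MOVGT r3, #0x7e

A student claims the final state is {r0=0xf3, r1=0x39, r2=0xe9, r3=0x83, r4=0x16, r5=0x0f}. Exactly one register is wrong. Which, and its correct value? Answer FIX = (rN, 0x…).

FIX = (r3, 0x7e)

0: ✓ CMP  NZCV=1010
1: · ADDCC
2: · SUBPL
3: ✓ MOVHI  r1←0x39
4: ✓ CMP  NZCV=0000
5: ✓ MOVVC  r0←0xf3
6: ✓ MOVGT  r3←0x7e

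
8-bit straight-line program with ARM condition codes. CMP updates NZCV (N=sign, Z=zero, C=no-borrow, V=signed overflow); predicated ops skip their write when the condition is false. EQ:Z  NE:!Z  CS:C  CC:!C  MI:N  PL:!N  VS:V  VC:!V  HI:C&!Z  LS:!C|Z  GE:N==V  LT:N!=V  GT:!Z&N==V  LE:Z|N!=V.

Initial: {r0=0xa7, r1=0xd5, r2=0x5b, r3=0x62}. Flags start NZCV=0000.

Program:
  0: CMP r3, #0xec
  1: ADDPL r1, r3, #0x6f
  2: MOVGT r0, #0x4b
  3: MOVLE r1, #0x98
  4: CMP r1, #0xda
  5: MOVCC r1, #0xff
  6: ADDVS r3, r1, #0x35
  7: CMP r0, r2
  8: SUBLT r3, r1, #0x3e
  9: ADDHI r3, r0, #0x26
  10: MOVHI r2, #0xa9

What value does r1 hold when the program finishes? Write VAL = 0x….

0: ✓ CMP  NZCV=0000
1: ✓ ADDPL  r1←0xd1
2: ✓ MOVGT  r0←0x4b
3: · MOVLE
4: ✓ CMP  NZCV=1000
5: ✓ MOVCC  r1←0xff
6: · ADDVS
7: ✓ CMP  NZCV=1000
8: ✓ SUBLT  r3←0xc1
9: · ADDHI
10: · MOVHI

VAL = 0xff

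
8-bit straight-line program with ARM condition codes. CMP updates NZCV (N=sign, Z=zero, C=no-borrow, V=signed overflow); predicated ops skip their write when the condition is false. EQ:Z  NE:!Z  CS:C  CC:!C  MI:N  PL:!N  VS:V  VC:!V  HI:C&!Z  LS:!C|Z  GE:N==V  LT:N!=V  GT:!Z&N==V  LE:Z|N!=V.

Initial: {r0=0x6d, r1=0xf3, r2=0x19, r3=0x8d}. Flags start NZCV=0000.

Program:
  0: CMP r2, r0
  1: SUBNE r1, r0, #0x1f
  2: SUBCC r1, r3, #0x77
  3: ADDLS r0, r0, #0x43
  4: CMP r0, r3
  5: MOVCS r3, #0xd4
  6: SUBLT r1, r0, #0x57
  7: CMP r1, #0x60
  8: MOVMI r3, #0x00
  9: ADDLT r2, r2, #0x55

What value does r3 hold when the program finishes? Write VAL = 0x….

VAL = 0x00

0: ✓ CMP  NZCV=1000
1: ✓ SUBNE  r1←0x4e
2: ✓ SUBCC  r1←0x16
3: ✓ ADDLS  r0←0xb0
4: ✓ CMP  NZCV=0010
5: ✓ MOVCS  r3←0xd4
6: · SUBLT
7: ✓ CMP  NZCV=1000
8: ✓ MOVMI  r3←0x00
9: ✓ ADDLT  r2←0x6e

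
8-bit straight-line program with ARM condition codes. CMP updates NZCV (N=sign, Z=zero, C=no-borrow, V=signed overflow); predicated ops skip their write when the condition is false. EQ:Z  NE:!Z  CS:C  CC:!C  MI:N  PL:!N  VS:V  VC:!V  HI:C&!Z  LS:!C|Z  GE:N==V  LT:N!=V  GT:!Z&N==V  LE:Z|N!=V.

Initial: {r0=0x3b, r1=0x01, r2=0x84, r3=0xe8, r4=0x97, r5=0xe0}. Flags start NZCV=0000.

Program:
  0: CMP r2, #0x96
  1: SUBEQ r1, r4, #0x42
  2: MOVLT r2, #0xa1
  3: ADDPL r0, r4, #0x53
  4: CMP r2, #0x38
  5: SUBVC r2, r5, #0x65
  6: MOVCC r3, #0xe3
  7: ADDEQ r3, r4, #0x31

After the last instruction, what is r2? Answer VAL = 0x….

[0] flags=1000 → (cmp)
[1] flags=1000 EQ?F → skip
[2] flags=1000 LT?T → r2=0xa1
[3] flags=1000 PL?F → skip
[4] flags=0011 → (cmp)
[5] flags=0011 VC?F → skip
[6] flags=0011 CC?F → skip
[7] flags=0011 EQ?F → skip

VAL = 0xa1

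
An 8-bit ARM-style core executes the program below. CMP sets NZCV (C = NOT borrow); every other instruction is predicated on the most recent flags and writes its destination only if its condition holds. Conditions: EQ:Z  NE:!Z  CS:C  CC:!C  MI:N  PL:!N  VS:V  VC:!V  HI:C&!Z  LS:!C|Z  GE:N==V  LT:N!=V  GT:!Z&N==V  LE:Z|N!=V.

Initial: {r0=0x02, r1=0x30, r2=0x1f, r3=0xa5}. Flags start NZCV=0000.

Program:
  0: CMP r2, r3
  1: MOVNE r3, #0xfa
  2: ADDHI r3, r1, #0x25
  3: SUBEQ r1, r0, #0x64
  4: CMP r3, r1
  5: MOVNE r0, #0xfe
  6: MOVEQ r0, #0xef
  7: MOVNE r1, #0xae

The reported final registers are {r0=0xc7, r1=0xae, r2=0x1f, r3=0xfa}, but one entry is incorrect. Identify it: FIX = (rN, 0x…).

[0] flags=0000 → (cmp)
[1] flags=0000 NE?T → r3=0xfa
[2] flags=0000 HI?F → skip
[3] flags=0000 EQ?F → skip
[4] flags=1010 → (cmp)
[5] flags=1010 NE?T → r0=0xfe
[6] flags=1010 EQ?F → skip
[7] flags=1010 NE?T → r1=0xae

FIX = (r0, 0xfe)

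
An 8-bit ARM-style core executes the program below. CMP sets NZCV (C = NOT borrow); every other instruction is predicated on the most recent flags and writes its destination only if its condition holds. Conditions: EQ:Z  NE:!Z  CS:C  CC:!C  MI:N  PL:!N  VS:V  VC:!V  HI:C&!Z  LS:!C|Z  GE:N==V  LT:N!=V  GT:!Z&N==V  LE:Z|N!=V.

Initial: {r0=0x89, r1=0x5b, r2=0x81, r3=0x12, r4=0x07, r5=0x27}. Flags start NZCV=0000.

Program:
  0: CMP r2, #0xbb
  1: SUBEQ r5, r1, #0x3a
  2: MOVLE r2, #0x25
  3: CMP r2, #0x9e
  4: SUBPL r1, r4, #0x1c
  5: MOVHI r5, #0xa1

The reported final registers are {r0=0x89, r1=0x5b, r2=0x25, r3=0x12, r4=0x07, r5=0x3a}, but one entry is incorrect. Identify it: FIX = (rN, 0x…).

FIX = (r5, 0x27)

[0] flags=1000 → (cmp)
[1] flags=1000 EQ?F → skip
[2] flags=1000 LE?T → r2=0x25
[3] flags=1001 → (cmp)
[4] flags=1001 PL?F → skip
[5] flags=1001 HI?F → skip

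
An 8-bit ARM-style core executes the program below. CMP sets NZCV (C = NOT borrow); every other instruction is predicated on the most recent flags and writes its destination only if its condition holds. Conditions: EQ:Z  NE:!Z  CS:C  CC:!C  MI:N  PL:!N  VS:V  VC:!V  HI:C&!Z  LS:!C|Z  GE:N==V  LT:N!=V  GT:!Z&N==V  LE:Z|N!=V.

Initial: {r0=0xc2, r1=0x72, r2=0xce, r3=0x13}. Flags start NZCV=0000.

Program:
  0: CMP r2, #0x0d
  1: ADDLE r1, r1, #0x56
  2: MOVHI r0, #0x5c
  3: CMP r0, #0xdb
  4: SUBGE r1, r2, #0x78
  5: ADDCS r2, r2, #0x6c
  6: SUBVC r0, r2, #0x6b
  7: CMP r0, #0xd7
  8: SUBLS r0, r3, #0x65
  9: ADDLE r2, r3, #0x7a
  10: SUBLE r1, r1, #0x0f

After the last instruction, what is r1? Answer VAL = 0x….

0: ✓ CMP  NZCV=1010
1: ✓ ADDLE  r1←0xc8
2: ✓ MOVHI  r0←0x5c
3: ✓ CMP  NZCV=1001
4: ✓ SUBGE  r1←0x56
5: · ADDCS
6: · SUBVC
7: ✓ CMP  NZCV=1001
8: ✓ SUBLS  r0←0xae
9: · ADDLE
10: · SUBLE

VAL = 0x56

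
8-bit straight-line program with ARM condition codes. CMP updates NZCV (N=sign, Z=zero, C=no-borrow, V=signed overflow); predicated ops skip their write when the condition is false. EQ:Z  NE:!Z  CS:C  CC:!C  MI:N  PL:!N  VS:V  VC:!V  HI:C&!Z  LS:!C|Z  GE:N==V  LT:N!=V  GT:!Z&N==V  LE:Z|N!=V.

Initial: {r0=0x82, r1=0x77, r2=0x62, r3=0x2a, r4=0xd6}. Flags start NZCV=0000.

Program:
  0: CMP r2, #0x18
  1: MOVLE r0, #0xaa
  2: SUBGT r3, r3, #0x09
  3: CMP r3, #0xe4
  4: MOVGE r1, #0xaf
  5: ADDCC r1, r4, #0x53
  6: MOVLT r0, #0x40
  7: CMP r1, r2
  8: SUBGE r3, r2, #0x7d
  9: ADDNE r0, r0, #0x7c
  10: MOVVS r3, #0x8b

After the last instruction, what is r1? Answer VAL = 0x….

VAL = 0x29

[0] flags=0010 → (cmp)
[1] flags=0010 LE?F → skip
[2] flags=0010 GT?T → r3=0x21
[3] flags=0000 → (cmp)
[4] flags=0000 GE?T → r1=0xaf
[5] flags=0000 CC?T → r1=0x29
[6] flags=0000 LT?F → skip
[7] flags=1000 → (cmp)
[8] flags=1000 GE?F → skip
[9] flags=1000 NE?T → r0=0xfe
[10] flags=1000 VS?F → skip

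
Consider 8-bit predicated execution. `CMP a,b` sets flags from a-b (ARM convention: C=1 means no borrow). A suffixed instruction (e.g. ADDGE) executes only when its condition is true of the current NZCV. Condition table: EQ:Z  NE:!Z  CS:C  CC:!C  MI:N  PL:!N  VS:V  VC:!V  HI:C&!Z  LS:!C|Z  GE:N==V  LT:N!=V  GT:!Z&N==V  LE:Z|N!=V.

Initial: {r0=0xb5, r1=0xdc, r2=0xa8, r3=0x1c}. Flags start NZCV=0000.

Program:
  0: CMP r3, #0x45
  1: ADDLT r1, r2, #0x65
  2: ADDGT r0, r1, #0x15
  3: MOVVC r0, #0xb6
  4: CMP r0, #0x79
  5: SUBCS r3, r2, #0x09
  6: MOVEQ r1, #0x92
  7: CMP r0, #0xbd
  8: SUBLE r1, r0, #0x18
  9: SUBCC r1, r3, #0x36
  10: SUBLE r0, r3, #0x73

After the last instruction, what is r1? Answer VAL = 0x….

0: ✓ CMP  NZCV=1000
1: ✓ ADDLT  r1←0x0d
2: · ADDGT
3: ✓ MOVVC  r0←0xb6
4: ✓ CMP  NZCV=0011
5: ✓ SUBCS  r3←0x9f
6: · MOVEQ
7: ✓ CMP  NZCV=1000
8: ✓ SUBLE  r1←0x9e
9: ✓ SUBCC  r1←0x69
10: ✓ SUBLE  r0←0x2c

VAL = 0x69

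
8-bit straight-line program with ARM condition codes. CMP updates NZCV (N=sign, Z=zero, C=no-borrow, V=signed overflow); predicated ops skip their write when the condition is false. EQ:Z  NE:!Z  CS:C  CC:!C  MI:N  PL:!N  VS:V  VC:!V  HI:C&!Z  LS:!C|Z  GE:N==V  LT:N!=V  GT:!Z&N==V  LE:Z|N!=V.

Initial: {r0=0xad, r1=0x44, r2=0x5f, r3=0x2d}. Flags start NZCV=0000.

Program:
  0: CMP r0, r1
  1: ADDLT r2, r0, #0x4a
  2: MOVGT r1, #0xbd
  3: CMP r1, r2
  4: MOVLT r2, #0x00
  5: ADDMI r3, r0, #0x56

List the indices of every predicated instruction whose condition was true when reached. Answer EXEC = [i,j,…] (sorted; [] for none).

EXEC = [1]

[0] flags=0011 → (cmp)
[1] flags=0011 LT?T → r2=0xf7
[2] flags=0011 GT?F → skip
[3] flags=0000 → (cmp)
[4] flags=0000 LT?F → skip
[5] flags=0000 MI?F → skip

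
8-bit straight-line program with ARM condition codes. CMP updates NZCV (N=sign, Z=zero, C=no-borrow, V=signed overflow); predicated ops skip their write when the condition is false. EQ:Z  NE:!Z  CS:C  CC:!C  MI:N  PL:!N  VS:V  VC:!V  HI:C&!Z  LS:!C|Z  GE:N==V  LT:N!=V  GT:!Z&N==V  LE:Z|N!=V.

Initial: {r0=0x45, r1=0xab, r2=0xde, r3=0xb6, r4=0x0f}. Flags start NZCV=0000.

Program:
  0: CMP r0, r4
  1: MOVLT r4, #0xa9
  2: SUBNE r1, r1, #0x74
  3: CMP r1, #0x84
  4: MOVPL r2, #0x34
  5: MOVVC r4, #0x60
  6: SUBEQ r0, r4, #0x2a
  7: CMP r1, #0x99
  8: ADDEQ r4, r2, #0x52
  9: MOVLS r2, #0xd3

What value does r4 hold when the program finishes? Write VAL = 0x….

VAL = 0x0f

0: ✓ CMP  NZCV=0010
1: · MOVLT
2: ✓ SUBNE  r1←0x37
3: ✓ CMP  NZCV=1001
4: · MOVPL
5: · MOVVC
6: · SUBEQ
7: ✓ CMP  NZCV=1001
8: · ADDEQ
9: ✓ MOVLS  r2←0xd3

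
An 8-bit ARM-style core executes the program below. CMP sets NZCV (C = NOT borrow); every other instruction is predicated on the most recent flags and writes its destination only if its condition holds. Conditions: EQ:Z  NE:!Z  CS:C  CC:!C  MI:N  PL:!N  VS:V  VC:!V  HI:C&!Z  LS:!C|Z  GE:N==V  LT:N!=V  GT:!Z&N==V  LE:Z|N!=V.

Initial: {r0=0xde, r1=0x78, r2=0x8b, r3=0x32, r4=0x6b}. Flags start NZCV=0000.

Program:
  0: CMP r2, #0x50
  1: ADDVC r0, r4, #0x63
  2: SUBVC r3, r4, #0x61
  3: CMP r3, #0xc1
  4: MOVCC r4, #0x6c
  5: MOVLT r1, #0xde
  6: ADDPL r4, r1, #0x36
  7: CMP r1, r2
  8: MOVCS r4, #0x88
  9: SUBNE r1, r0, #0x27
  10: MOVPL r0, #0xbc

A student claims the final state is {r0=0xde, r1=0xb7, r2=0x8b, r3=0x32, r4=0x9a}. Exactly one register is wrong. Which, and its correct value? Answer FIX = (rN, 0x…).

FIX = (r4, 0xae)

[0] flags=0011 → (cmp)
[1] flags=0011 VC?F → skip
[2] flags=0011 VC?F → skip
[3] flags=0000 → (cmp)
[4] flags=0000 CC?T → r4=0x6c
[5] flags=0000 LT?F → skip
[6] flags=0000 PL?T → r4=0xae
[7] flags=1001 → (cmp)
[8] flags=1001 CS?F → skip
[9] flags=1001 NE?T → r1=0xb7
[10] flags=1001 PL?F → skip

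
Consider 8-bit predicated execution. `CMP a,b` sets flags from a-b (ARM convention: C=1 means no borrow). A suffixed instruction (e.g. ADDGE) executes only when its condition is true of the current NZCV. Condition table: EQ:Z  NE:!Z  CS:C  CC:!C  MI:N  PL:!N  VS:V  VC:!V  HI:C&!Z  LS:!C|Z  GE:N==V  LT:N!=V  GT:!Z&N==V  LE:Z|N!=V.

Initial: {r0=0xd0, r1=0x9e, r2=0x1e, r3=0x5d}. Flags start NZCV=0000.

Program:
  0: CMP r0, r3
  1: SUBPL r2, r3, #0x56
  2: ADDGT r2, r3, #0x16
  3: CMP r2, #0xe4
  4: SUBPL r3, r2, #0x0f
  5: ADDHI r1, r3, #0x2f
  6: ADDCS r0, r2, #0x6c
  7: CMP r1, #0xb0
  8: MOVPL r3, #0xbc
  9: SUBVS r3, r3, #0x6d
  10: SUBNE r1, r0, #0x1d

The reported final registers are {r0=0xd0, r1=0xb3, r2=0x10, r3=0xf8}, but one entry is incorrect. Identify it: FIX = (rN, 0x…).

FIX = (r2, 0x07)

0: ✓ CMP  NZCV=0011
1: ✓ SUBPL  r2←0x07
2: · ADDGT
3: ✓ CMP  NZCV=0000
4: ✓ SUBPL  r3←0xf8
5: · ADDHI
6: · ADDCS
7: ✓ CMP  NZCV=1000
8: · MOVPL
9: · SUBVS
10: ✓ SUBNE  r1←0xb3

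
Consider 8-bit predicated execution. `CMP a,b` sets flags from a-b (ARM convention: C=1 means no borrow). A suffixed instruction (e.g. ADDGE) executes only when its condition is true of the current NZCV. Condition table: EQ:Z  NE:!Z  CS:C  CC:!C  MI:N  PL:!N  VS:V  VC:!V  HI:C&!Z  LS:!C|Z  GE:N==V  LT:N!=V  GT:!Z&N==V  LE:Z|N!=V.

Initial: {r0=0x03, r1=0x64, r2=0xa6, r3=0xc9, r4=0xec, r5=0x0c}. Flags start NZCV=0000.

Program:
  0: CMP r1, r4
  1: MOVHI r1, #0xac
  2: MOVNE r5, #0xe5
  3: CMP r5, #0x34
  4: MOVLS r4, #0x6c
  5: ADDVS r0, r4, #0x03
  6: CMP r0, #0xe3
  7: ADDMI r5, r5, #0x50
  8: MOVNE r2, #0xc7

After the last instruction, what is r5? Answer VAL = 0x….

VAL = 0xe5

[0] flags=0000 → (cmp)
[1] flags=0000 HI?F → skip
[2] flags=0000 NE?T → r5=0xe5
[3] flags=1010 → (cmp)
[4] flags=1010 LS?F → skip
[5] flags=1010 VS?F → skip
[6] flags=0000 → (cmp)
[7] flags=0000 MI?F → skip
[8] flags=0000 NE?T → r2=0xc7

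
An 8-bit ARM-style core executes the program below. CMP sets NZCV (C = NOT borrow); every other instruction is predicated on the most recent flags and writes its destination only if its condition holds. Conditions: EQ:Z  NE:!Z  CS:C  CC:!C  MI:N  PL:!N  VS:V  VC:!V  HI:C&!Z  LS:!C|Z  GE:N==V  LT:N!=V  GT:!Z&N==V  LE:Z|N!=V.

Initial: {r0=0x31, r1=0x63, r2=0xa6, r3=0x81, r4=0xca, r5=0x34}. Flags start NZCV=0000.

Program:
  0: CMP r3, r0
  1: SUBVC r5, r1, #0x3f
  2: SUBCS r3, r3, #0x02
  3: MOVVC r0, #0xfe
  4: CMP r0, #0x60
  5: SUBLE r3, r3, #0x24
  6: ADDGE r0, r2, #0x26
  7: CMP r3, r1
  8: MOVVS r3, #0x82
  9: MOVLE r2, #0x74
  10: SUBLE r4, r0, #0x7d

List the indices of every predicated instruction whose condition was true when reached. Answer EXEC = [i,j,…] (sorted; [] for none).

EXEC = [2,5,9,10]

0: ✓ CMP  NZCV=0011
1: · SUBVC
2: ✓ SUBCS  r3←0x7f
3: · MOVVC
4: ✓ CMP  NZCV=1000
5: ✓ SUBLE  r3←0x5b
6: · ADDGE
7: ✓ CMP  NZCV=1000
8: · MOVVS
9: ✓ MOVLE  r2←0x74
10: ✓ SUBLE  r4←0xb4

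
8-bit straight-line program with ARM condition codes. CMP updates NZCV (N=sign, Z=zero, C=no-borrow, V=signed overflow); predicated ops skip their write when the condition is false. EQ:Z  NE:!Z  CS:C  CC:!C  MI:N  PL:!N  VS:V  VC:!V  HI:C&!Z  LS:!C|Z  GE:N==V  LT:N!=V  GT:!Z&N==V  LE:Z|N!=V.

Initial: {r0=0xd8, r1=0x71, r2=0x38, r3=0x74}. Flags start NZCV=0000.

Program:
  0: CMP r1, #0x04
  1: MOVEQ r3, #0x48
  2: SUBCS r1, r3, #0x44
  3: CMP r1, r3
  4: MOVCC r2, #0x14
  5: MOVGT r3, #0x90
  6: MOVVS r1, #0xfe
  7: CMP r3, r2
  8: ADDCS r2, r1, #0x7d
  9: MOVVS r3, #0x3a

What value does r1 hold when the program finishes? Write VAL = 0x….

VAL = 0x30

[0] flags=0010 → (cmp)
[1] flags=0010 EQ?F → skip
[2] flags=0010 CS?T → r1=0x30
[3] flags=1000 → (cmp)
[4] flags=1000 CC?T → r2=0x14
[5] flags=1000 GT?F → skip
[6] flags=1000 VS?F → skip
[7] flags=0010 → (cmp)
[8] flags=0010 CS?T → r2=0xad
[9] flags=0010 VS?F → skip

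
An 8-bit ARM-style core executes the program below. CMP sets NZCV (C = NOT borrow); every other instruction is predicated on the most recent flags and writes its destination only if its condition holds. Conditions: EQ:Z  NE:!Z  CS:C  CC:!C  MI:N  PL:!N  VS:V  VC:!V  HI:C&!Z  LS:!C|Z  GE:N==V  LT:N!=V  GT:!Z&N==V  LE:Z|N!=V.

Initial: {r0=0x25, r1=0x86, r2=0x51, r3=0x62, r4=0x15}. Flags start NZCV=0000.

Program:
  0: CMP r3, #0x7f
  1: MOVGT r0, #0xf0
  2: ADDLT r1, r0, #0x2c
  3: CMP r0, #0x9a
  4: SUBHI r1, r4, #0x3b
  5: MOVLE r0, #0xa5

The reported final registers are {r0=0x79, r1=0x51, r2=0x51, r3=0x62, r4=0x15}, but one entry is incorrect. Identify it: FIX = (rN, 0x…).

[0] flags=1000 → (cmp)
[1] flags=1000 GT?F → skip
[2] flags=1000 LT?T → r1=0x51
[3] flags=1001 → (cmp)
[4] flags=1001 HI?F → skip
[5] flags=1001 LE?F → skip

FIX = (r0, 0x25)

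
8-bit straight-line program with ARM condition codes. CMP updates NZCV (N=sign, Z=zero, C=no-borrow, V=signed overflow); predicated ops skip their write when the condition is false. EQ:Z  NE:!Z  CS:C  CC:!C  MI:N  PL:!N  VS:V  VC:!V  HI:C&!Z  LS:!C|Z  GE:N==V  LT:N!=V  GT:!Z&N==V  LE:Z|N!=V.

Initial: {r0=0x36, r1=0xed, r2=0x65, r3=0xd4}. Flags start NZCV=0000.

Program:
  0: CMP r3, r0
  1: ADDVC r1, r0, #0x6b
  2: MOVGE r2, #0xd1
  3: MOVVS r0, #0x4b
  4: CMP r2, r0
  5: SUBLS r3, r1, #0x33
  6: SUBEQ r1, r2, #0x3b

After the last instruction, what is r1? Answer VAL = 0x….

[0] flags=1010 → (cmp)
[1] flags=1010 VC?T → r1=0xa1
[2] flags=1010 GE?F → skip
[3] flags=1010 VS?F → skip
[4] flags=0010 → (cmp)
[5] flags=0010 LS?F → skip
[6] flags=0010 EQ?F → skip

VAL = 0xa1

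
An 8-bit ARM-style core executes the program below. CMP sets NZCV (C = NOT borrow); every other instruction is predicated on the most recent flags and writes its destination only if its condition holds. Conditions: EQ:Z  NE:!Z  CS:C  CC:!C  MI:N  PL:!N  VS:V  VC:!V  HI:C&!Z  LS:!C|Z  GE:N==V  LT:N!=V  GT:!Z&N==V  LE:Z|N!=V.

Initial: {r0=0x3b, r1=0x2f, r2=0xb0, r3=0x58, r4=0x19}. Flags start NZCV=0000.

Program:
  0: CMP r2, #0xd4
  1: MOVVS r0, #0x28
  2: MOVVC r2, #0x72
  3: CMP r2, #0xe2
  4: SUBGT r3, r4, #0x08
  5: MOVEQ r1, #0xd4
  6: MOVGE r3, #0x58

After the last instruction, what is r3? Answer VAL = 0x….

[0] flags=1000 → (cmp)
[1] flags=1000 VS?F → skip
[2] flags=1000 VC?T → r2=0x72
[3] flags=1001 → (cmp)
[4] flags=1001 GT?T → r3=0x11
[5] flags=1001 EQ?F → skip
[6] flags=1001 GE?T → r3=0x58

VAL = 0x58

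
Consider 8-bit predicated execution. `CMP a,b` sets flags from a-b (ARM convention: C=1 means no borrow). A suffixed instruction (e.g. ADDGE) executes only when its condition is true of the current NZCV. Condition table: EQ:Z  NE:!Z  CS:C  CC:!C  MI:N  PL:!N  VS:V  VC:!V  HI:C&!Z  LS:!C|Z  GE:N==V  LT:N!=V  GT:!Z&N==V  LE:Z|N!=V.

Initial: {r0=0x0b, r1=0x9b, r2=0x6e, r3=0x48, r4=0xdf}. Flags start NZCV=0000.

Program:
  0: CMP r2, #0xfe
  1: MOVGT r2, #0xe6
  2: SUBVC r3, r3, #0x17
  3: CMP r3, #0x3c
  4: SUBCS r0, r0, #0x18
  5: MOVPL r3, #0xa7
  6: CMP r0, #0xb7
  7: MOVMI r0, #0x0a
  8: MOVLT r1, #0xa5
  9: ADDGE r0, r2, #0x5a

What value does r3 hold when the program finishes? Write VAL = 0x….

VAL = 0x31

[0] flags=0000 → (cmp)
[1] flags=0000 GT?T → r2=0xe6
[2] flags=0000 VC?T → r3=0x31
[3] flags=1000 → (cmp)
[4] flags=1000 CS?F → skip
[5] flags=1000 PL?F → skip
[6] flags=0000 → (cmp)
[7] flags=0000 MI?F → skip
[8] flags=0000 LT?F → skip
[9] flags=0000 GE?T → r0=0x40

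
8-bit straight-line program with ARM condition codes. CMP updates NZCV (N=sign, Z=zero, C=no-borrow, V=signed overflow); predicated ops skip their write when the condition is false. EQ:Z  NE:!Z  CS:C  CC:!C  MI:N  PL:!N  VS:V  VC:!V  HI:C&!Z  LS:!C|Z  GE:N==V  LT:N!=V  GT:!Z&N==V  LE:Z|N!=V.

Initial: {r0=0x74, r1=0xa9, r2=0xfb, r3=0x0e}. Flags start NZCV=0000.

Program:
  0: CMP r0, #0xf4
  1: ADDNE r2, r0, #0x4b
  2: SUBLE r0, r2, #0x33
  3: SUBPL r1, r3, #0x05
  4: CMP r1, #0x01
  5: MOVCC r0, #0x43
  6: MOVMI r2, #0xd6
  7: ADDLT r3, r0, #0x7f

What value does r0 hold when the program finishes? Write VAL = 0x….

[0] flags=1001 → (cmp)
[1] flags=1001 NE?T → r2=0xbf
[2] flags=1001 LE?F → skip
[3] flags=1001 PL?F → skip
[4] flags=1010 → (cmp)
[5] flags=1010 CC?F → skip
[6] flags=1010 MI?T → r2=0xd6
[7] flags=1010 LT?T → r3=0xf3

VAL = 0x74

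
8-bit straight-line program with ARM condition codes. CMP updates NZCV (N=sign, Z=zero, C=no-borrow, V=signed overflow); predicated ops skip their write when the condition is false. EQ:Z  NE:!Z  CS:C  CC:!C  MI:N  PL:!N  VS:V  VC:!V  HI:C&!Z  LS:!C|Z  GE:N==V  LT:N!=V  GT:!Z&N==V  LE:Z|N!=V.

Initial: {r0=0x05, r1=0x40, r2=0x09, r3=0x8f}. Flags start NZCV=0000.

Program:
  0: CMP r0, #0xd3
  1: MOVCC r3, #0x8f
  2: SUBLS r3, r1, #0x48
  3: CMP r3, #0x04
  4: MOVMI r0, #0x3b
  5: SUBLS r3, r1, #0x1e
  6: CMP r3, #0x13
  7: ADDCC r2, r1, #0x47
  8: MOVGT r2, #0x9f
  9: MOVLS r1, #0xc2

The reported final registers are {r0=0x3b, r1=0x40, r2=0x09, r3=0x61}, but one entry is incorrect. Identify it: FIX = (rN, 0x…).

0: ✓ CMP  NZCV=0000
1: ✓ MOVCC  r3←0x8f
2: ✓ SUBLS  r3←0xf8
3: ✓ CMP  NZCV=1010
4: ✓ MOVMI  r0←0x3b
5: · SUBLS
6: ✓ CMP  NZCV=1010
7: · ADDCC
8: · MOVGT
9: · MOVLS

FIX = (r3, 0xf8)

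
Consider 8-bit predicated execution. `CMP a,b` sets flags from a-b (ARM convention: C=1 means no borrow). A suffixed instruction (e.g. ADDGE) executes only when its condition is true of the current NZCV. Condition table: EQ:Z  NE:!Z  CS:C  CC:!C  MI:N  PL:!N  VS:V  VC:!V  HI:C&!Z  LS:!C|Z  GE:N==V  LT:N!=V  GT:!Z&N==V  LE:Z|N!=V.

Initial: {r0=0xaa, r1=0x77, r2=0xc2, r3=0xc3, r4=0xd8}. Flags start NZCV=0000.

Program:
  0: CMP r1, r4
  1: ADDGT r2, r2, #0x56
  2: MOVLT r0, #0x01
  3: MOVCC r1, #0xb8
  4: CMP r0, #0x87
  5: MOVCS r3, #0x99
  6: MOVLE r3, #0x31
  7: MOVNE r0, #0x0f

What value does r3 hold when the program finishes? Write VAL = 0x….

[0] flags=1001 → (cmp)
[1] flags=1001 GT?T → r2=0x18
[2] flags=1001 LT?F → skip
[3] flags=1001 CC?T → r1=0xb8
[4] flags=0010 → (cmp)
[5] flags=0010 CS?T → r3=0x99
[6] flags=0010 LE?F → skip
[7] flags=0010 NE?T → r0=0x0f

VAL = 0x99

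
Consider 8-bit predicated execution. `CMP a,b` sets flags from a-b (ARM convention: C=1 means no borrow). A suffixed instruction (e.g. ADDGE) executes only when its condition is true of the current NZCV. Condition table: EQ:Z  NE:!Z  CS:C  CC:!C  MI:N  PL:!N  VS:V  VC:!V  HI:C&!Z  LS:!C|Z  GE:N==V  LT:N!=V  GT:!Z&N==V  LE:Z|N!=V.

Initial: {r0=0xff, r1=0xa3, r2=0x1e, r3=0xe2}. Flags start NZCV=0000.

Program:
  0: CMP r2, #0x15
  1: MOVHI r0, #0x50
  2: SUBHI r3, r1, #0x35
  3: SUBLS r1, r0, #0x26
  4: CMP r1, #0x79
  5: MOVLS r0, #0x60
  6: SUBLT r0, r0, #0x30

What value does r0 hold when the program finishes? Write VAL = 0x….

0: ✓ CMP  NZCV=0010
1: ✓ MOVHI  r0←0x50
2: ✓ SUBHI  r3←0x6e
3: · SUBLS
4: ✓ CMP  NZCV=0011
5: · MOVLS
6: ✓ SUBLT  r0←0x20

VAL = 0x20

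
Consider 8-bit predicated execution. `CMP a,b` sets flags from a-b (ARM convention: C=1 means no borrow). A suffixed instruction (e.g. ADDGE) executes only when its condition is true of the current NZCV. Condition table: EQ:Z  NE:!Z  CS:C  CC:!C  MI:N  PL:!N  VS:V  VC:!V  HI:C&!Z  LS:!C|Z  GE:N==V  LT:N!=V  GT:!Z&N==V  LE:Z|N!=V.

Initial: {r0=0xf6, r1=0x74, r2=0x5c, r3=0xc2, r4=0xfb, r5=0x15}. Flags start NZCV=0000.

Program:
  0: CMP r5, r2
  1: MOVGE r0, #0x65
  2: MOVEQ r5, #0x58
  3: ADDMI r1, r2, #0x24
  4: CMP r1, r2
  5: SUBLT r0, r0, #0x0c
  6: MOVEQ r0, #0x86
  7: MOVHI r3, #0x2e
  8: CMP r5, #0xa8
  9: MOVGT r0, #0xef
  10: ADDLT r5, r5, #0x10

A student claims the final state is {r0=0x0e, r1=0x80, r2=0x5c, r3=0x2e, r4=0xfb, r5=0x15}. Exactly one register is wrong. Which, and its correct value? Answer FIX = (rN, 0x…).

FIX = (r0, 0xef)

0: ✓ CMP  NZCV=1000
1: · MOVGE
2: · MOVEQ
3: ✓ ADDMI  r1←0x80
4: ✓ CMP  NZCV=0011
5: ✓ SUBLT  r0←0xea
6: · MOVEQ
7: ✓ MOVHI  r3←0x2e
8: ✓ CMP  NZCV=0000
9: ✓ MOVGT  r0←0xef
10: · ADDLT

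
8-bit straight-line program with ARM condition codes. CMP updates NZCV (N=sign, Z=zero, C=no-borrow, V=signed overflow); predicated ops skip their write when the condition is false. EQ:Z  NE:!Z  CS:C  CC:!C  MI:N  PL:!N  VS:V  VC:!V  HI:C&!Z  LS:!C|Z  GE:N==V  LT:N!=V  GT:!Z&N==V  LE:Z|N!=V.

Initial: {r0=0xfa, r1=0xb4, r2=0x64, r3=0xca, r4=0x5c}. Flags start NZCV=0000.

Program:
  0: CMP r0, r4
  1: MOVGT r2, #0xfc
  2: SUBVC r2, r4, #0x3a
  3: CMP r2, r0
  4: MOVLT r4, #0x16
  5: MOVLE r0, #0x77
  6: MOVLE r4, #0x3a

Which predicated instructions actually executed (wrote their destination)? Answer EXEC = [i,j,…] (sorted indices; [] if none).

EXEC = [2]

0: ✓ CMP  NZCV=1010
1: · MOVGT
2: ✓ SUBVC  r2←0x22
3: ✓ CMP  NZCV=0000
4: · MOVLT
5: · MOVLE
6: · MOVLE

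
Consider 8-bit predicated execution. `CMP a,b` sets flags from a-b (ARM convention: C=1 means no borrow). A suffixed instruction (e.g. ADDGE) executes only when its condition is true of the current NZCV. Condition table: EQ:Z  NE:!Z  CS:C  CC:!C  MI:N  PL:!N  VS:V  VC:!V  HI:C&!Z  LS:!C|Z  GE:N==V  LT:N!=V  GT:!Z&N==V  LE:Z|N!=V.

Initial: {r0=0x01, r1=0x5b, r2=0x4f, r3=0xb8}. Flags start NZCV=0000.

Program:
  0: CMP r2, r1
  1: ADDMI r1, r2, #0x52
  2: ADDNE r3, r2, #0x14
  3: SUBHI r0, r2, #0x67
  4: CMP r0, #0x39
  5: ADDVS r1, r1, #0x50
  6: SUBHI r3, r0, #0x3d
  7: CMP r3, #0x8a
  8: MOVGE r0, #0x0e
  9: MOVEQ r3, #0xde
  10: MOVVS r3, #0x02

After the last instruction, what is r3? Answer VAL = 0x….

0: ✓ CMP  NZCV=1000
1: ✓ ADDMI  r1←0xa1
2: ✓ ADDNE  r3←0x63
3: · SUBHI
4: ✓ CMP  NZCV=1000
5: · ADDVS
6: · SUBHI
7: ✓ CMP  NZCV=1001
8: ✓ MOVGE  r0←0x0e
9: · MOVEQ
10: ✓ MOVVS  r3←0x02

VAL = 0x02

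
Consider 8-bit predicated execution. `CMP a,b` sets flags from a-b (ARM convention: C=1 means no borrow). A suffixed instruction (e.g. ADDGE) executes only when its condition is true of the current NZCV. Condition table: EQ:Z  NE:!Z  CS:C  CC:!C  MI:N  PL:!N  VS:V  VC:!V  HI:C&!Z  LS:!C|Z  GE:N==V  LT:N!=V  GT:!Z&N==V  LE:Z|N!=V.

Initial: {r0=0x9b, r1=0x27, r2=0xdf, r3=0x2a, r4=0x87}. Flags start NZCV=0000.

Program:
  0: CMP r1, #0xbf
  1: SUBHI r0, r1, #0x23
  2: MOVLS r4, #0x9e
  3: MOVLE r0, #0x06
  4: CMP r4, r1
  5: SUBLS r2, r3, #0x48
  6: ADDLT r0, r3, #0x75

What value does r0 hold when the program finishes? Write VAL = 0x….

VAL = 0x9f

0: ✓ CMP  NZCV=0000
1: · SUBHI
2: ✓ MOVLS  r4←0x9e
3: · MOVLE
4: ✓ CMP  NZCV=0011
5: · SUBLS
6: ✓ ADDLT  r0←0x9f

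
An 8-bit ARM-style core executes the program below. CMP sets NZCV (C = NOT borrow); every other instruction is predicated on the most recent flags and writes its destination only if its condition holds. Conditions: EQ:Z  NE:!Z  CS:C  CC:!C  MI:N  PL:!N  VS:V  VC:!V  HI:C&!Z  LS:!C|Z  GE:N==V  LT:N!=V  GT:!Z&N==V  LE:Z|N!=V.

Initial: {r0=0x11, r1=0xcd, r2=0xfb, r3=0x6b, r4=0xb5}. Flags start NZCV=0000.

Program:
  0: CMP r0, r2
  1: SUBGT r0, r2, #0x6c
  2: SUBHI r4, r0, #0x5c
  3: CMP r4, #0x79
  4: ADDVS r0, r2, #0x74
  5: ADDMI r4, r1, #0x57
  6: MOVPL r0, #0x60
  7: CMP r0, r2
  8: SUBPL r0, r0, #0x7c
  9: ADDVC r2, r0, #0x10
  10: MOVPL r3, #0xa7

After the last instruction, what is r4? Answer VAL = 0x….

VAL = 0xb5

[0] flags=0000 → (cmp)
[1] flags=0000 GT?T → r0=0x8f
[2] flags=0000 HI?F → skip
[3] flags=0011 → (cmp)
[4] flags=0011 VS?T → r0=0x6f
[5] flags=0011 MI?F → skip
[6] flags=0011 PL?T → r0=0x60
[7] flags=0000 → (cmp)
[8] flags=0000 PL?T → r0=0xe4
[9] flags=0000 VC?T → r2=0xf4
[10] flags=0000 PL?T → r3=0xa7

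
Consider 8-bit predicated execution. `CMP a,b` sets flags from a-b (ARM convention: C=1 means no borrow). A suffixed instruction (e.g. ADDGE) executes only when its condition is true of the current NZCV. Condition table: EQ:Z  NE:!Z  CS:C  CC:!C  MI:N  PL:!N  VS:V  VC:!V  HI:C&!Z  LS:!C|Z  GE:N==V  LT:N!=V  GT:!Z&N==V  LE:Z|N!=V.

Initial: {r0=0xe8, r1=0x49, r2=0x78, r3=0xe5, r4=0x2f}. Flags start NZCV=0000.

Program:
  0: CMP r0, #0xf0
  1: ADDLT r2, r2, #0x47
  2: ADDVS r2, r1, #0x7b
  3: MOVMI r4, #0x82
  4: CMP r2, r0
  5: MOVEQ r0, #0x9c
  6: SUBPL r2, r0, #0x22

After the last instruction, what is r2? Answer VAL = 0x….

[0] flags=1000 → (cmp)
[1] flags=1000 LT?T → r2=0xbf
[2] flags=1000 VS?F → skip
[3] flags=1000 MI?T → r4=0x82
[4] flags=1000 → (cmp)
[5] flags=1000 EQ?F → skip
[6] flags=1000 PL?F → skip

VAL = 0xbf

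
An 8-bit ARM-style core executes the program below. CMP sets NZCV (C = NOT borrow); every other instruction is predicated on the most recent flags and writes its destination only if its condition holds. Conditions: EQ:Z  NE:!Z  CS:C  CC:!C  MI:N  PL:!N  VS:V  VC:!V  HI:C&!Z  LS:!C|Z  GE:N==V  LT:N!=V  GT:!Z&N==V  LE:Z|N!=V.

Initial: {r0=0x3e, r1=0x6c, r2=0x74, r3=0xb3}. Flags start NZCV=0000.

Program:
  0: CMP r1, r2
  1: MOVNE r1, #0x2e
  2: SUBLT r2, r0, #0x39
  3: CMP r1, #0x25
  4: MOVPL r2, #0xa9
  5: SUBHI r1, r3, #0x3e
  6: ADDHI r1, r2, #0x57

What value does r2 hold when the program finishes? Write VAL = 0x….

VAL = 0xa9

0: ✓ CMP  NZCV=1000
1: ✓ MOVNE  r1←0x2e
2: ✓ SUBLT  r2←0x05
3: ✓ CMP  NZCV=0010
4: ✓ MOVPL  r2←0xa9
5: ✓ SUBHI  r1←0x75
6: ✓ ADDHI  r1←0x00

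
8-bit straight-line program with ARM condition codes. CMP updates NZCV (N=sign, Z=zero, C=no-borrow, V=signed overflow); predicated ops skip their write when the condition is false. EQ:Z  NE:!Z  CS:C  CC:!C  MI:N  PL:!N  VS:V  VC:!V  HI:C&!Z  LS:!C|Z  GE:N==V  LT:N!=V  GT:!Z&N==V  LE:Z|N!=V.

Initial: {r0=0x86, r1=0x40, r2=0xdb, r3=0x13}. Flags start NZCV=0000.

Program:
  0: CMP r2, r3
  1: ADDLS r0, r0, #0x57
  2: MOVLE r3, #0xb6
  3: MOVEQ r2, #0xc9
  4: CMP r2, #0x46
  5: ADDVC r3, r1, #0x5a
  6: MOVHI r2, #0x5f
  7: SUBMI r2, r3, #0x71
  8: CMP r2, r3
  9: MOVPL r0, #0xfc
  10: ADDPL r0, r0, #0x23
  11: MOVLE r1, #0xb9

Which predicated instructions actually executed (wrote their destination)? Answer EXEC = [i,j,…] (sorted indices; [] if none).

EXEC = [2,5,6,7]

0: ✓ CMP  NZCV=1010
1: · ADDLS
2: ✓ MOVLE  r3←0xb6
3: · MOVEQ
4: ✓ CMP  NZCV=1010
5: ✓ ADDVC  r3←0x9a
6: ✓ MOVHI  r2←0x5f
7: ✓ SUBMI  r2←0x29
8: ✓ CMP  NZCV=1001
9: · MOVPL
10: · ADDPL
11: · MOVLE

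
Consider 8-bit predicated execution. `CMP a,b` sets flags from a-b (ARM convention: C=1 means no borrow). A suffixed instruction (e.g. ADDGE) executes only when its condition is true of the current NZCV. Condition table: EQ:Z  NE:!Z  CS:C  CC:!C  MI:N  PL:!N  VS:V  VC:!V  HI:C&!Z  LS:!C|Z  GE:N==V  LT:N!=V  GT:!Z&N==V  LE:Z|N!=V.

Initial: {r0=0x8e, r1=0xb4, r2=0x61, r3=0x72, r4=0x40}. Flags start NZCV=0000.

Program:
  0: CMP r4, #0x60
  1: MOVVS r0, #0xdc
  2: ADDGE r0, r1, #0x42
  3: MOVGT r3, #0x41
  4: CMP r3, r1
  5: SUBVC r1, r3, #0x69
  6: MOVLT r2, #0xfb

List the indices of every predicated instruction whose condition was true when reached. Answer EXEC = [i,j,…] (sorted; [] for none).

0: ✓ CMP  NZCV=1000
1: · MOVVS
2: · ADDGE
3: · MOVGT
4: ✓ CMP  NZCV=1001
5: · SUBVC
6: · MOVLT

EXEC = []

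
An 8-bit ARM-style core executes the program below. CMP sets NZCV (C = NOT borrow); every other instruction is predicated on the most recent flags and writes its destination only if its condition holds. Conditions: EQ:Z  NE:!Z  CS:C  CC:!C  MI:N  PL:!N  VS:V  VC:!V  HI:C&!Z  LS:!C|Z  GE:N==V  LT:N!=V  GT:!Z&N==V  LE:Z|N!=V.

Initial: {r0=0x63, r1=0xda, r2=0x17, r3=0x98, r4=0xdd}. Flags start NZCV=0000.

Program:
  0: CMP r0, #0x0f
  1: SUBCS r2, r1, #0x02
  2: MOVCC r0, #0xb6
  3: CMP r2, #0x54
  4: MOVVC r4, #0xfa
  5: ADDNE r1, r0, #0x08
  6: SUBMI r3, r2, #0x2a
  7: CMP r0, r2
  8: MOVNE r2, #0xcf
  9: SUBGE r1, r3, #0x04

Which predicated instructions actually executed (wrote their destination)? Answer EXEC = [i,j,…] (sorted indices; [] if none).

0: ✓ CMP  NZCV=0010
1: ✓ SUBCS  r2←0xd8
2: · MOVCC
3: ✓ CMP  NZCV=1010
4: ✓ MOVVC  r4←0xfa
5: ✓ ADDNE  r1←0x6b
6: ✓ SUBMI  r3←0xae
7: ✓ CMP  NZCV=1001
8: ✓ MOVNE  r2←0xcf
9: ✓ SUBGE  r1←0xaa

EXEC = [1,4,5,6,8,9]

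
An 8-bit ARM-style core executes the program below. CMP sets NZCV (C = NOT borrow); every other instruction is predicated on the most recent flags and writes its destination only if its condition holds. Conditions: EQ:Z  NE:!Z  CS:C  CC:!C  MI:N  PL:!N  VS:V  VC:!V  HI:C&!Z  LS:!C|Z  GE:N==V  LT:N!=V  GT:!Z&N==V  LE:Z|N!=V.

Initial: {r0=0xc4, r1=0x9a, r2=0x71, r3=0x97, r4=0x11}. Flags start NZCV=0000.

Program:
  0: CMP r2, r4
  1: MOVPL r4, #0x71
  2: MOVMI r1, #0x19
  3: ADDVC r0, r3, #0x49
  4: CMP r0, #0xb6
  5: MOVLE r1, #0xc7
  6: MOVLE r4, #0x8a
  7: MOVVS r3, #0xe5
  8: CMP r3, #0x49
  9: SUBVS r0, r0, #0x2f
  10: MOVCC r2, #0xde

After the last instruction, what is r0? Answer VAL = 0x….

0: ✓ CMP  NZCV=0010
1: ✓ MOVPL  r4←0x71
2: · MOVMI
3: ✓ ADDVC  r0←0xe0
4: ✓ CMP  NZCV=0010
5: · MOVLE
6: · MOVLE
7: · MOVVS
8: ✓ CMP  NZCV=0011
9: ✓ SUBVS  r0←0xb1
10: · MOVCC

VAL = 0xb1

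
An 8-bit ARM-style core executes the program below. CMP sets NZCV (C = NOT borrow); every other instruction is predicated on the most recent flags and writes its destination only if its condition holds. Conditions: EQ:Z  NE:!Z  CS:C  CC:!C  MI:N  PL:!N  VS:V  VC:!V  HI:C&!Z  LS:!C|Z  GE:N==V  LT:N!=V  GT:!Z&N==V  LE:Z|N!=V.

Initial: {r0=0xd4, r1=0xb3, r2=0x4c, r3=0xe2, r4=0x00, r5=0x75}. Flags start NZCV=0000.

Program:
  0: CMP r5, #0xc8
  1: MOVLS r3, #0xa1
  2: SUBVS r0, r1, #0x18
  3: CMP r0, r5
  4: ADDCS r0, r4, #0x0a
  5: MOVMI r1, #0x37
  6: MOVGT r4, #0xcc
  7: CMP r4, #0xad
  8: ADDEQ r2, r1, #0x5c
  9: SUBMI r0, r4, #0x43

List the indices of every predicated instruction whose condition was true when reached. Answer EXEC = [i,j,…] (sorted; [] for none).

0: ✓ CMP  NZCV=1001
1: ✓ MOVLS  r3←0xa1
2: ✓ SUBVS  r0←0x9b
3: ✓ CMP  NZCV=0011
4: ✓ ADDCS  r0←0x0a
5: · MOVMI
6: · MOVGT
7: ✓ CMP  NZCV=0000
8: · ADDEQ
9: · SUBMI

EXEC = [1,2,4]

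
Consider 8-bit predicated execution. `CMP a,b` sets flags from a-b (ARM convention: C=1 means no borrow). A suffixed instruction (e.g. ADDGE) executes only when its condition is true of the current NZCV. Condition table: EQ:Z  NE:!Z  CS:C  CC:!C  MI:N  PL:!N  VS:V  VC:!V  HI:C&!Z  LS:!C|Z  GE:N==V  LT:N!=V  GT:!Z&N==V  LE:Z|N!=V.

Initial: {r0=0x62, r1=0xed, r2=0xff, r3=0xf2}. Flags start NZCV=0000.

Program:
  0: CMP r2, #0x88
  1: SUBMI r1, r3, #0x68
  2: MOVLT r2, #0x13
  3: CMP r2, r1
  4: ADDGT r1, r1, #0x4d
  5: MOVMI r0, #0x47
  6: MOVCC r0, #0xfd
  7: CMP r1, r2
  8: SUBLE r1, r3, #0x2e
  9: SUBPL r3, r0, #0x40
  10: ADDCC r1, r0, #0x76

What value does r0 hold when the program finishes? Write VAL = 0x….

0: ✓ CMP  NZCV=0010
1: · SUBMI
2: · MOVLT
3: ✓ CMP  NZCV=0010
4: ✓ ADDGT  r1←0x3a
5: · MOVMI
6: · MOVCC
7: ✓ CMP  NZCV=0000
8: · SUBLE
9: ✓ SUBPL  r3←0x22
10: ✓ ADDCC  r1←0xd8

VAL = 0x62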